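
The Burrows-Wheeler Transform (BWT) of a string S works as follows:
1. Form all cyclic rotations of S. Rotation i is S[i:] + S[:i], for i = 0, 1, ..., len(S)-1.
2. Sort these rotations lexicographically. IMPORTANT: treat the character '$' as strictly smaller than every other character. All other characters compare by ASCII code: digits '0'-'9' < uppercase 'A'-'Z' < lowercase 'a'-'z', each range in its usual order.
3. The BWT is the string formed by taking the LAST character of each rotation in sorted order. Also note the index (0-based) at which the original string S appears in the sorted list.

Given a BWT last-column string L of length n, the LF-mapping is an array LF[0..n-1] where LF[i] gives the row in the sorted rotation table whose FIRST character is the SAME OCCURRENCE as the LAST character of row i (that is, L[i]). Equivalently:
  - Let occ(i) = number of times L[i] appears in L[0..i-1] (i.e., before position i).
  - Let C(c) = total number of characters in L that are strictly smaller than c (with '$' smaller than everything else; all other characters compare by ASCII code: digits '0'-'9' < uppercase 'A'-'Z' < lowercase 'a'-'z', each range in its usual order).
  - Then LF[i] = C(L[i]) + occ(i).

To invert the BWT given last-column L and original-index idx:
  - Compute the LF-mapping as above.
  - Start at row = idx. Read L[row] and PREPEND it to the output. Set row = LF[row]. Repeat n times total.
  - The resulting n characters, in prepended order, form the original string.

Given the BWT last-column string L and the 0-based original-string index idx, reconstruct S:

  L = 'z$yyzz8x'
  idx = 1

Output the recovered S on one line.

Answer: 8zyyxzz$

Derivation:
LF mapping: 5 0 3 4 6 7 1 2
Walk LF starting at row 1, prepending L[row]:
  step 1: row=1, L[1]='$', prepend. Next row=LF[1]=0
  step 2: row=0, L[0]='z', prepend. Next row=LF[0]=5
  step 3: row=5, L[5]='z', prepend. Next row=LF[5]=7
  step 4: row=7, L[7]='x', prepend. Next row=LF[7]=2
  step 5: row=2, L[2]='y', prepend. Next row=LF[2]=3
  step 6: row=3, L[3]='y', prepend. Next row=LF[3]=4
  step 7: row=4, L[4]='z', prepend. Next row=LF[4]=6
  step 8: row=6, L[6]='8', prepend. Next row=LF[6]=1
Reversed output: 8zyyxzz$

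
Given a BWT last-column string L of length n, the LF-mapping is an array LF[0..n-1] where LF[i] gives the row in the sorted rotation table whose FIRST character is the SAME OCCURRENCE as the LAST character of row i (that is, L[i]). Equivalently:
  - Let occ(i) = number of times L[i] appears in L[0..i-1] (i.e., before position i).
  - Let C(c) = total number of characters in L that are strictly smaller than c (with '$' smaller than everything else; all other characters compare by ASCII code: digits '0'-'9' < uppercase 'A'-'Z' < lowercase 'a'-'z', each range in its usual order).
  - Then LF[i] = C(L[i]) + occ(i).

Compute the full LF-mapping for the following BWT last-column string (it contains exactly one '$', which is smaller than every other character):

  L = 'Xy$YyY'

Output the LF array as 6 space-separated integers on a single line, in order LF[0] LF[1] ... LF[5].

Char counts: '$':1, 'X':1, 'Y':2, 'y':2
C (first-col start): C('$')=0, C('X')=1, C('Y')=2, C('y')=4
L[0]='X': occ=0, LF[0]=C('X')+0=1+0=1
L[1]='y': occ=0, LF[1]=C('y')+0=4+0=4
L[2]='$': occ=0, LF[2]=C('$')+0=0+0=0
L[3]='Y': occ=0, LF[3]=C('Y')+0=2+0=2
L[4]='y': occ=1, LF[4]=C('y')+1=4+1=5
L[5]='Y': occ=1, LF[5]=C('Y')+1=2+1=3

Answer: 1 4 0 2 5 3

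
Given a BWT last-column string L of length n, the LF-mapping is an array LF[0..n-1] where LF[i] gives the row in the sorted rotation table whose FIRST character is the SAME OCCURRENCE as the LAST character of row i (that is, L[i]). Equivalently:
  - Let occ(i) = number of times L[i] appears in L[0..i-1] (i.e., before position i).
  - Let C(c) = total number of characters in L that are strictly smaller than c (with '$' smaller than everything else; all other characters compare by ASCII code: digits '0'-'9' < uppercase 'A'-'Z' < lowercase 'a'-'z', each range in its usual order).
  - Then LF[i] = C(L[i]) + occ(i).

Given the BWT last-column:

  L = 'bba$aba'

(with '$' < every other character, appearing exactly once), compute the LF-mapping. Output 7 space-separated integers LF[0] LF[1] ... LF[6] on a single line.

Char counts: '$':1, 'a':3, 'b':3
C (first-col start): C('$')=0, C('a')=1, C('b')=4
L[0]='b': occ=0, LF[0]=C('b')+0=4+0=4
L[1]='b': occ=1, LF[1]=C('b')+1=4+1=5
L[2]='a': occ=0, LF[2]=C('a')+0=1+0=1
L[3]='$': occ=0, LF[3]=C('$')+0=0+0=0
L[4]='a': occ=1, LF[4]=C('a')+1=1+1=2
L[5]='b': occ=2, LF[5]=C('b')+2=4+2=6
L[6]='a': occ=2, LF[6]=C('a')+2=1+2=3

Answer: 4 5 1 0 2 6 3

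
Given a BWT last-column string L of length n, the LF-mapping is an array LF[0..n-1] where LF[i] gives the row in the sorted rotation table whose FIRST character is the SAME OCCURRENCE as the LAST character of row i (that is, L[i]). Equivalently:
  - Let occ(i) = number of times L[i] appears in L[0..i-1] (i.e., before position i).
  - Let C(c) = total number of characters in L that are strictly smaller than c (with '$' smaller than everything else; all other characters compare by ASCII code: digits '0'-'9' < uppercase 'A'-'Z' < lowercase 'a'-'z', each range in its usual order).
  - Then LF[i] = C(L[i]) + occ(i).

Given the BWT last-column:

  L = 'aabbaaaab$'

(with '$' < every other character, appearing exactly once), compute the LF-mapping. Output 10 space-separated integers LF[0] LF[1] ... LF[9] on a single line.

Answer: 1 2 7 8 3 4 5 6 9 0

Derivation:
Char counts: '$':1, 'a':6, 'b':3
C (first-col start): C('$')=0, C('a')=1, C('b')=7
L[0]='a': occ=0, LF[0]=C('a')+0=1+0=1
L[1]='a': occ=1, LF[1]=C('a')+1=1+1=2
L[2]='b': occ=0, LF[2]=C('b')+0=7+0=7
L[3]='b': occ=1, LF[3]=C('b')+1=7+1=8
L[4]='a': occ=2, LF[4]=C('a')+2=1+2=3
L[5]='a': occ=3, LF[5]=C('a')+3=1+3=4
L[6]='a': occ=4, LF[6]=C('a')+4=1+4=5
L[7]='a': occ=5, LF[7]=C('a')+5=1+5=6
L[8]='b': occ=2, LF[8]=C('b')+2=7+2=9
L[9]='$': occ=0, LF[9]=C('$')+0=0+0=0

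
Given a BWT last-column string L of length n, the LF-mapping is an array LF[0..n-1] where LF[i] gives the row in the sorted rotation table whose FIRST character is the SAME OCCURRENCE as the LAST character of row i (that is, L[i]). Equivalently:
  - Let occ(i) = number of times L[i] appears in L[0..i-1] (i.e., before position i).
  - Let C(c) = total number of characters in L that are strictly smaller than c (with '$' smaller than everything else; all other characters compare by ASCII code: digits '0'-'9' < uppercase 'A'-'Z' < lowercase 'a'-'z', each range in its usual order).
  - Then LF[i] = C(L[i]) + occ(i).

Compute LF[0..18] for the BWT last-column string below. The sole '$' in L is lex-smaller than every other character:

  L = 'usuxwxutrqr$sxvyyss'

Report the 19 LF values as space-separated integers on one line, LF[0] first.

Answer: 9 4 10 14 13 15 11 8 2 1 3 0 5 16 12 17 18 6 7

Derivation:
Char counts: '$':1, 'q':1, 'r':2, 's':4, 't':1, 'u':3, 'v':1, 'w':1, 'x':3, 'y':2
C (first-col start): C('$')=0, C('q')=1, C('r')=2, C('s')=4, C('t')=8, C('u')=9, C('v')=12, C('w')=13, C('x')=14, C('y')=17
L[0]='u': occ=0, LF[0]=C('u')+0=9+0=9
L[1]='s': occ=0, LF[1]=C('s')+0=4+0=4
L[2]='u': occ=1, LF[2]=C('u')+1=9+1=10
L[3]='x': occ=0, LF[3]=C('x')+0=14+0=14
L[4]='w': occ=0, LF[4]=C('w')+0=13+0=13
L[5]='x': occ=1, LF[5]=C('x')+1=14+1=15
L[6]='u': occ=2, LF[6]=C('u')+2=9+2=11
L[7]='t': occ=0, LF[7]=C('t')+0=8+0=8
L[8]='r': occ=0, LF[8]=C('r')+0=2+0=2
L[9]='q': occ=0, LF[9]=C('q')+0=1+0=1
L[10]='r': occ=1, LF[10]=C('r')+1=2+1=3
L[11]='$': occ=0, LF[11]=C('$')+0=0+0=0
L[12]='s': occ=1, LF[12]=C('s')+1=4+1=5
L[13]='x': occ=2, LF[13]=C('x')+2=14+2=16
L[14]='v': occ=0, LF[14]=C('v')+0=12+0=12
L[15]='y': occ=0, LF[15]=C('y')+0=17+0=17
L[16]='y': occ=1, LF[16]=C('y')+1=17+1=18
L[17]='s': occ=2, LF[17]=C('s')+2=4+2=6
L[18]='s': occ=3, LF[18]=C('s')+3=4+3=7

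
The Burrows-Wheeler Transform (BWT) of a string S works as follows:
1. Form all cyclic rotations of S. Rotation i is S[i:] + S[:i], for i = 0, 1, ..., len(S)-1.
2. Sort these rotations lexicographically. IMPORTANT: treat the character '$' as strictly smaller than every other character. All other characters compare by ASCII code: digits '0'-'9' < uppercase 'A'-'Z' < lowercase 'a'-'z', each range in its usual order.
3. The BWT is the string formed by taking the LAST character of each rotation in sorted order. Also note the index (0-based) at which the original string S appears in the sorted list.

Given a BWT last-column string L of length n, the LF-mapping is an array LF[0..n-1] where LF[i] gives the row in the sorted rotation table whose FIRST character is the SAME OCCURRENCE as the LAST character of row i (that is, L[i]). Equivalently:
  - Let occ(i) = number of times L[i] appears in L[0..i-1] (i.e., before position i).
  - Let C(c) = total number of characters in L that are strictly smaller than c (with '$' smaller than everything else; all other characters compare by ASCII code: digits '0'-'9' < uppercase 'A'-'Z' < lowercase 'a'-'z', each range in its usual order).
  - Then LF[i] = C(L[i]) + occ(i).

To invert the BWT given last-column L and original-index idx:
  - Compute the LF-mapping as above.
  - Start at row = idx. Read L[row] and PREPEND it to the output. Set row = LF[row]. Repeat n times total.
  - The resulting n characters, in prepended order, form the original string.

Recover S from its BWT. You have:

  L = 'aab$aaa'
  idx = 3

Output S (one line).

Answer: aaabaa$

Derivation:
LF mapping: 1 2 6 0 3 4 5
Walk LF starting at row 3, prepending L[row]:
  step 1: row=3, L[3]='$', prepend. Next row=LF[3]=0
  step 2: row=0, L[0]='a', prepend. Next row=LF[0]=1
  step 3: row=1, L[1]='a', prepend. Next row=LF[1]=2
  step 4: row=2, L[2]='b', prepend. Next row=LF[2]=6
  step 5: row=6, L[6]='a', prepend. Next row=LF[6]=5
  step 6: row=5, L[5]='a', prepend. Next row=LF[5]=4
  step 7: row=4, L[4]='a', prepend. Next row=LF[4]=3
Reversed output: aaabaa$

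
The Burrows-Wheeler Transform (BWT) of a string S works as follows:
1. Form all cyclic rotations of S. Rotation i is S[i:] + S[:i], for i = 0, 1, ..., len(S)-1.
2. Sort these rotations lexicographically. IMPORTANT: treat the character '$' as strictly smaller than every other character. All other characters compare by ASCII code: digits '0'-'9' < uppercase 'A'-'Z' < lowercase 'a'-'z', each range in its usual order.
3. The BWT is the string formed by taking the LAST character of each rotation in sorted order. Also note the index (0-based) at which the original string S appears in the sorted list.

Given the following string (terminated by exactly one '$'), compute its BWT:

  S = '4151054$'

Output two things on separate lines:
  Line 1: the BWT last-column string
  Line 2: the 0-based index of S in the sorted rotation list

Answer: 41545$10
5

Derivation:
All 8 rotations (rotation i = S[i:]+S[:i]):
  rot[0] = 4151054$
  rot[1] = 151054$4
  rot[2] = 51054$41
  rot[3] = 1054$415
  rot[4] = 054$4151
  rot[5] = 54$41510
  rot[6] = 4$415105
  rot[7] = $4151054
Sorted (with $ < everything):
  sorted[0] = $4151054  (last char: '4')
  sorted[1] = 054$4151  (last char: '1')
  sorted[2] = 1054$415  (last char: '5')
  sorted[3] = 151054$4  (last char: '4')
  sorted[4] = 4$415105  (last char: '5')
  sorted[5] = 4151054$  (last char: '$')
  sorted[6] = 51054$41  (last char: '1')
  sorted[7] = 54$41510  (last char: '0')
Last column: 41545$10
Original string S is at sorted index 5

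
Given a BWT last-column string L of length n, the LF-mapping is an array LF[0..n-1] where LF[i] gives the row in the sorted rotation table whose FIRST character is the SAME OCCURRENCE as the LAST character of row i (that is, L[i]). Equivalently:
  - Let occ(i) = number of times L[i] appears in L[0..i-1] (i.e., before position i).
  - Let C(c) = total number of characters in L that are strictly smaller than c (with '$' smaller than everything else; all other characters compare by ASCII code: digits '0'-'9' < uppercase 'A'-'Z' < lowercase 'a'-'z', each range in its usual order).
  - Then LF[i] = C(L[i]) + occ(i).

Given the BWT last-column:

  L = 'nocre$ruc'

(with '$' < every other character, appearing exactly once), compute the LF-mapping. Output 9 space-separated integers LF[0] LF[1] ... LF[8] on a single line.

Char counts: '$':1, 'c':2, 'e':1, 'n':1, 'o':1, 'r':2, 'u':1
C (first-col start): C('$')=0, C('c')=1, C('e')=3, C('n')=4, C('o')=5, C('r')=6, C('u')=8
L[0]='n': occ=0, LF[0]=C('n')+0=4+0=4
L[1]='o': occ=0, LF[1]=C('o')+0=5+0=5
L[2]='c': occ=0, LF[2]=C('c')+0=1+0=1
L[3]='r': occ=0, LF[3]=C('r')+0=6+0=6
L[4]='e': occ=0, LF[4]=C('e')+0=3+0=3
L[5]='$': occ=0, LF[5]=C('$')+0=0+0=0
L[6]='r': occ=1, LF[6]=C('r')+1=6+1=7
L[7]='u': occ=0, LF[7]=C('u')+0=8+0=8
L[8]='c': occ=1, LF[8]=C('c')+1=1+1=2

Answer: 4 5 1 6 3 0 7 8 2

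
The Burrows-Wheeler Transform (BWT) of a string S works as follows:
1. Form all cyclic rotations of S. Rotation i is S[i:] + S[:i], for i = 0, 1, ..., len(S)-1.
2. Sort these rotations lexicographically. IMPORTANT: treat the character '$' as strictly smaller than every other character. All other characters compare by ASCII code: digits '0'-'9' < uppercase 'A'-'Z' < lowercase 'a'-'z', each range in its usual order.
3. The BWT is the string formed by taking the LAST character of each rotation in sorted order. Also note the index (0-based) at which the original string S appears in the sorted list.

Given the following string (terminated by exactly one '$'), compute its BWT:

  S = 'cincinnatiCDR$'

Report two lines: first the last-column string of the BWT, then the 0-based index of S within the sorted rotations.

Answer: RiCDn$ntccniia
5

Derivation:
All 14 rotations (rotation i = S[i:]+S[:i]):
  rot[0] = cincinnatiCDR$
  rot[1] = incinnatiCDR$c
  rot[2] = ncinnatiCDR$ci
  rot[3] = cinnatiCDR$cin
  rot[4] = innatiCDR$cinc
  rot[5] = nnatiCDR$cinci
  rot[6] = natiCDR$cincin
  rot[7] = atiCDR$cincinn
  rot[8] = tiCDR$cincinna
  rot[9] = iCDR$cincinnat
  rot[10] = CDR$cincinnati
  rot[11] = DR$cincinnatiC
  rot[12] = R$cincinnatiCD
  rot[13] = $cincinnatiCDR
Sorted (with $ < everything):
  sorted[0] = $cincinnatiCDR  (last char: 'R')
  sorted[1] = CDR$cincinnati  (last char: 'i')
  sorted[2] = DR$cincinnatiC  (last char: 'C')
  sorted[3] = R$cincinnatiCD  (last char: 'D')
  sorted[4] = atiCDR$cincinn  (last char: 'n')
  sorted[5] = cincinnatiCDR$  (last char: '$')
  sorted[6] = cinnatiCDR$cin  (last char: 'n')
  sorted[7] = iCDR$cincinnat  (last char: 't')
  sorted[8] = incinnatiCDR$c  (last char: 'c')
  sorted[9] = innatiCDR$cinc  (last char: 'c')
  sorted[10] = natiCDR$cincin  (last char: 'n')
  sorted[11] = ncinnatiCDR$ci  (last char: 'i')
  sorted[12] = nnatiCDR$cinci  (last char: 'i')
  sorted[13] = tiCDR$cincinna  (last char: 'a')
Last column: RiCDn$ntccniia
Original string S is at sorted index 5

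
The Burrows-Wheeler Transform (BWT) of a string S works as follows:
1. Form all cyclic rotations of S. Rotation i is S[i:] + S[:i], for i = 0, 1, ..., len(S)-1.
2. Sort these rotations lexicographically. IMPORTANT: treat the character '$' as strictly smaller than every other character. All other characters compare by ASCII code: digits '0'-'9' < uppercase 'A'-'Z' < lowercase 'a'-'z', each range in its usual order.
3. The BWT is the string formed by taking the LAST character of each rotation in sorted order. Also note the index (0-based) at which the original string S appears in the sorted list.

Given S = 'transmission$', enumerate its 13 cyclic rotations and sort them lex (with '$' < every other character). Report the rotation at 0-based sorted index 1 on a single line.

All 13 rotations (rotation i = S[i:]+S[:i]):
  rot[0] = transmission$
  rot[1] = ransmission$t
  rot[2] = ansmission$tr
  rot[3] = nsmission$tra
  rot[4] = smission$tran
  rot[5] = mission$trans
  rot[6] = ission$transm
  rot[7] = ssion$transmi
  rot[8] = sion$transmis
  rot[9] = ion$transmiss
  rot[10] = on$transmissi
  rot[11] = n$transmissio
  rot[12] = $transmission
Sorted (with $ < everything):
  sorted[0] = $transmission
  sorted[1] = ansmission$tr
  sorted[2] = ion$transmiss
  sorted[3] = ission$transm
  sorted[4] = mission$trans
  sorted[5] = n$transmissio
  sorted[6] = nsmission$tra
  sorted[7] = on$transmissi
  sorted[8] = ransmission$t
  sorted[9] = sion$transmis
  sorted[10] = smission$tran
  sorted[11] = ssion$transmi
  sorted[12] = transmission$
sorted[1] = ansmission$tr

Answer: ansmission$tr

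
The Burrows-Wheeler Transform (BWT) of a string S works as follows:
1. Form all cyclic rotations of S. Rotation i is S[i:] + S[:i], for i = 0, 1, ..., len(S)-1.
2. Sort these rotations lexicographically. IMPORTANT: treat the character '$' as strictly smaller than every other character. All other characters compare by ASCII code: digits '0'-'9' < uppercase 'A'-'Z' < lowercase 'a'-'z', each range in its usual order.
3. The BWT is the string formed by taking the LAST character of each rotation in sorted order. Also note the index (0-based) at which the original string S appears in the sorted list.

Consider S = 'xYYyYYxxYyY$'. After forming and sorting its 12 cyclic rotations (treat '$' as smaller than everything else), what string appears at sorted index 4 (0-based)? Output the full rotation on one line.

Answer: YxxYyY$xYYyY

Derivation:
All 12 rotations (rotation i = S[i:]+S[:i]):
  rot[0] = xYYyYYxxYyY$
  rot[1] = YYyYYxxYyY$x
  rot[2] = YyYYxxYyY$xY
  rot[3] = yYYxxYyY$xYY
  rot[4] = YYxxYyY$xYYy
  rot[5] = YxxYyY$xYYyY
  rot[6] = xxYyY$xYYyYY
  rot[7] = xYyY$xYYyYYx
  rot[8] = YyY$xYYyYYxx
  rot[9] = yY$xYYyYYxxY
  rot[10] = Y$xYYyYYxxYy
  rot[11] = $xYYyYYxxYyY
Sorted (with $ < everything):
  sorted[0] = $xYYyYYxxYyY
  sorted[1] = Y$xYYyYYxxYy
  sorted[2] = YYxxYyY$xYYy
  sorted[3] = YYyYYxxYyY$x
  sorted[4] = YxxYyY$xYYyY
  sorted[5] = YyY$xYYyYYxx
  sorted[6] = YyYYxxYyY$xY
  sorted[7] = xYYyYYxxYyY$
  sorted[8] = xYyY$xYYyYYx
  sorted[9] = xxYyY$xYYyYY
  sorted[10] = yY$xYYyYYxxY
  sorted[11] = yYYxxYyY$xYY
sorted[4] = YxxYyY$xYYyY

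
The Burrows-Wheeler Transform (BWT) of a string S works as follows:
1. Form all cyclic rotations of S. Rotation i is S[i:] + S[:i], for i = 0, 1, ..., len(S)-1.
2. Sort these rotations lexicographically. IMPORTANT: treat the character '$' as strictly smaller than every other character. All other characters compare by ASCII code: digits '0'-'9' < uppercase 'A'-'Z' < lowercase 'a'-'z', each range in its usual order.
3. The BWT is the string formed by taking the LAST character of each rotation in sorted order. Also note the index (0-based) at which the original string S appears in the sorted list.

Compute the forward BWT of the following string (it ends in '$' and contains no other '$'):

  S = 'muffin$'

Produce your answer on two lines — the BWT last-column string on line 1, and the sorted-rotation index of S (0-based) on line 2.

Answer: nuff$im
4

Derivation:
All 7 rotations (rotation i = S[i:]+S[:i]):
  rot[0] = muffin$
  rot[1] = uffin$m
  rot[2] = ffin$mu
  rot[3] = fin$muf
  rot[4] = in$muff
  rot[5] = n$muffi
  rot[6] = $muffin
Sorted (with $ < everything):
  sorted[0] = $muffin  (last char: 'n')
  sorted[1] = ffin$mu  (last char: 'u')
  sorted[2] = fin$muf  (last char: 'f')
  sorted[3] = in$muff  (last char: 'f')
  sorted[4] = muffin$  (last char: '$')
  sorted[5] = n$muffi  (last char: 'i')
  sorted[6] = uffin$m  (last char: 'm')
Last column: nuff$im
Original string S is at sorted index 4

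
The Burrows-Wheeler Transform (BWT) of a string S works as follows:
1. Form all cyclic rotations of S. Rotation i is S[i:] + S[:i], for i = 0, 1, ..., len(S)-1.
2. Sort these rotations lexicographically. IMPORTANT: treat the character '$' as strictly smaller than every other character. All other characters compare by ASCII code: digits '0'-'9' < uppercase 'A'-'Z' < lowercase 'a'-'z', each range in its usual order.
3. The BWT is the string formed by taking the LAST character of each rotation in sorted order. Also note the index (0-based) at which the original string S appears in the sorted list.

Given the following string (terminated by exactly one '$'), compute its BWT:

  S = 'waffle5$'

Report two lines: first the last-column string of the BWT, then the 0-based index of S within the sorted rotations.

Answer: 5ewlaff$
7

Derivation:
All 8 rotations (rotation i = S[i:]+S[:i]):
  rot[0] = waffle5$
  rot[1] = affle5$w
  rot[2] = ffle5$wa
  rot[3] = fle5$waf
  rot[4] = le5$waff
  rot[5] = e5$waffl
  rot[6] = 5$waffle
  rot[7] = $waffle5
Sorted (with $ < everything):
  sorted[0] = $waffle5  (last char: '5')
  sorted[1] = 5$waffle  (last char: 'e')
  sorted[2] = affle5$w  (last char: 'w')
  sorted[3] = e5$waffl  (last char: 'l')
  sorted[4] = ffle5$wa  (last char: 'a')
  sorted[5] = fle5$waf  (last char: 'f')
  sorted[6] = le5$waff  (last char: 'f')
  sorted[7] = waffle5$  (last char: '$')
Last column: 5ewlaff$
Original string S is at sorted index 7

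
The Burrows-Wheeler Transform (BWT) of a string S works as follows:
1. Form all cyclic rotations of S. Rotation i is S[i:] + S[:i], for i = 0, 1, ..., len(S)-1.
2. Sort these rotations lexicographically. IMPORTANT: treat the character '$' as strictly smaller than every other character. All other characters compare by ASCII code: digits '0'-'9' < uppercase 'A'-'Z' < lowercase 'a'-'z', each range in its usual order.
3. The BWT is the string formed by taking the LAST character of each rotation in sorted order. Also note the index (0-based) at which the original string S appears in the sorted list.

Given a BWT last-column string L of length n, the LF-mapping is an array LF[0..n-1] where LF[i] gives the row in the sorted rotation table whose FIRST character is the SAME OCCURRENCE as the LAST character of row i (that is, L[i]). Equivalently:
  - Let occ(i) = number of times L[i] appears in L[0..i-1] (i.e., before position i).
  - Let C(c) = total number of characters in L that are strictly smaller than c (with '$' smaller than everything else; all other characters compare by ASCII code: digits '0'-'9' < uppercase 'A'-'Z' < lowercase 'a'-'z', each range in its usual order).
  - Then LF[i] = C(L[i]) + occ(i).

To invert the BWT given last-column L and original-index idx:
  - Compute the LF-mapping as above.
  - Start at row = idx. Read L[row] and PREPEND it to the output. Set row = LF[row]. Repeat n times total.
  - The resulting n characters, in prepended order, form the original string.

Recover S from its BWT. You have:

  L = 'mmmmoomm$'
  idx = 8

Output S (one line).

LF mapping: 1 2 3 4 7 8 5 6 0
Walk LF starting at row 8, prepending L[row]:
  step 1: row=8, L[8]='$', prepend. Next row=LF[8]=0
  step 2: row=0, L[0]='m', prepend. Next row=LF[0]=1
  step 3: row=1, L[1]='m', prepend. Next row=LF[1]=2
  step 4: row=2, L[2]='m', prepend. Next row=LF[2]=3
  step 5: row=3, L[3]='m', prepend. Next row=LF[3]=4
  step 6: row=4, L[4]='o', prepend. Next row=LF[4]=7
  step 7: row=7, L[7]='m', prepend. Next row=LF[7]=6
  step 8: row=6, L[6]='m', prepend. Next row=LF[6]=5
  step 9: row=5, L[5]='o', prepend. Next row=LF[5]=8
Reversed output: ommommmm$

Answer: ommommmm$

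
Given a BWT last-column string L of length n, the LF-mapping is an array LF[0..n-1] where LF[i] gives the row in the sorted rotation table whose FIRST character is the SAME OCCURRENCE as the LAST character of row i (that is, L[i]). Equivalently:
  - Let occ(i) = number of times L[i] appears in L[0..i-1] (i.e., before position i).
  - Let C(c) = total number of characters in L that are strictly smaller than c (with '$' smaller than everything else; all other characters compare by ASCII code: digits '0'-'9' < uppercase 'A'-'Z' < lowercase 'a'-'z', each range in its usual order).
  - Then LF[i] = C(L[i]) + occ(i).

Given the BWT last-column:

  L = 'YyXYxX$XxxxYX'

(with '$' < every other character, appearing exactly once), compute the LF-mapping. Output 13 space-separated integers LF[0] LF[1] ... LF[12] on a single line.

Answer: 5 12 1 6 8 2 0 3 9 10 11 7 4

Derivation:
Char counts: '$':1, 'X':4, 'Y':3, 'x':4, 'y':1
C (first-col start): C('$')=0, C('X')=1, C('Y')=5, C('x')=8, C('y')=12
L[0]='Y': occ=0, LF[0]=C('Y')+0=5+0=5
L[1]='y': occ=0, LF[1]=C('y')+0=12+0=12
L[2]='X': occ=0, LF[2]=C('X')+0=1+0=1
L[3]='Y': occ=1, LF[3]=C('Y')+1=5+1=6
L[4]='x': occ=0, LF[4]=C('x')+0=8+0=8
L[5]='X': occ=1, LF[5]=C('X')+1=1+1=2
L[6]='$': occ=0, LF[6]=C('$')+0=0+0=0
L[7]='X': occ=2, LF[7]=C('X')+2=1+2=3
L[8]='x': occ=1, LF[8]=C('x')+1=8+1=9
L[9]='x': occ=2, LF[9]=C('x')+2=8+2=10
L[10]='x': occ=3, LF[10]=C('x')+3=8+3=11
L[11]='Y': occ=2, LF[11]=C('Y')+2=5+2=7
L[12]='X': occ=3, LF[12]=C('X')+3=1+3=4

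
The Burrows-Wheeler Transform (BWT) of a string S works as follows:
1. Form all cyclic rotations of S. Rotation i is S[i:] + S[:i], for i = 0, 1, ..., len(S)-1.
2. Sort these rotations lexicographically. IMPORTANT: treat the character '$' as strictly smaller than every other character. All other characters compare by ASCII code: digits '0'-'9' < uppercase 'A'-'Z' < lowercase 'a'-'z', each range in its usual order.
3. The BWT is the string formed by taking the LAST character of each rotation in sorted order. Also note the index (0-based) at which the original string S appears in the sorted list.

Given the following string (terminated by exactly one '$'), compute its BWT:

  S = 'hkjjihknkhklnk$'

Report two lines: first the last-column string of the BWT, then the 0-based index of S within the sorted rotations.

All 15 rotations (rotation i = S[i:]+S[:i]):
  rot[0] = hkjjihknkhklnk$
  rot[1] = kjjihknkhklnk$h
  rot[2] = jjihknkhklnk$hk
  rot[3] = jihknkhklnk$hkj
  rot[4] = ihknkhklnk$hkjj
  rot[5] = hknkhklnk$hkjji
  rot[6] = knkhklnk$hkjjih
  rot[7] = nkhklnk$hkjjihk
  rot[8] = khklnk$hkjjihkn
  rot[9] = hklnk$hkjjihknk
  rot[10] = klnk$hkjjihknkh
  rot[11] = lnk$hkjjihknkhk
  rot[12] = nk$hkjjihknkhkl
  rot[13] = k$hkjjihknkhkln
  rot[14] = $hkjjihknkhklnk
Sorted (with $ < everything):
  sorted[0] = $hkjjihknkhklnk  (last char: 'k')
  sorted[1] = hkjjihknkhklnk$  (last char: '$')
  sorted[2] = hklnk$hkjjihknk  (last char: 'k')
  sorted[3] = hknkhklnk$hkjji  (last char: 'i')
  sorted[4] = ihknkhklnk$hkjj  (last char: 'j')
  sorted[5] = jihknkhklnk$hkj  (last char: 'j')
  sorted[6] = jjihknkhklnk$hk  (last char: 'k')
  sorted[7] = k$hkjjihknkhkln  (last char: 'n')
  sorted[8] = khklnk$hkjjihkn  (last char: 'n')
  sorted[9] = kjjihknkhklnk$h  (last char: 'h')
  sorted[10] = klnk$hkjjihknkh  (last char: 'h')
  sorted[11] = knkhklnk$hkjjih  (last char: 'h')
  sorted[12] = lnk$hkjjihknkhk  (last char: 'k')
  sorted[13] = nk$hkjjihknkhkl  (last char: 'l')
  sorted[14] = nkhklnk$hkjjihk  (last char: 'k')
Last column: k$kijjknnhhhklk
Original string S is at sorted index 1

Answer: k$kijjknnhhhklk
1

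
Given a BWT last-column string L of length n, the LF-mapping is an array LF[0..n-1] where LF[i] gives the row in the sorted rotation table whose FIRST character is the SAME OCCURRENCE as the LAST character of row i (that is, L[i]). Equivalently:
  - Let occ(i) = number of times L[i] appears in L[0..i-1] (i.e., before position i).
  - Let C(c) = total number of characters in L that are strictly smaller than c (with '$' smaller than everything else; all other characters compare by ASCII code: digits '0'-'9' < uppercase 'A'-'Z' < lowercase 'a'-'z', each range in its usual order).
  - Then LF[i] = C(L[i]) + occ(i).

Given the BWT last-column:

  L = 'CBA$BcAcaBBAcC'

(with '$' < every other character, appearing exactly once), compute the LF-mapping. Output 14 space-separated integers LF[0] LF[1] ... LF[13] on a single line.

Answer: 8 4 1 0 5 11 2 12 10 6 7 3 13 9

Derivation:
Char counts: '$':1, 'A':3, 'B':4, 'C':2, 'a':1, 'c':3
C (first-col start): C('$')=0, C('A')=1, C('B')=4, C('C')=8, C('a')=10, C('c')=11
L[0]='C': occ=0, LF[0]=C('C')+0=8+0=8
L[1]='B': occ=0, LF[1]=C('B')+0=4+0=4
L[2]='A': occ=0, LF[2]=C('A')+0=1+0=1
L[3]='$': occ=0, LF[3]=C('$')+0=0+0=0
L[4]='B': occ=1, LF[4]=C('B')+1=4+1=5
L[5]='c': occ=0, LF[5]=C('c')+0=11+0=11
L[6]='A': occ=1, LF[6]=C('A')+1=1+1=2
L[7]='c': occ=1, LF[7]=C('c')+1=11+1=12
L[8]='a': occ=0, LF[8]=C('a')+0=10+0=10
L[9]='B': occ=2, LF[9]=C('B')+2=4+2=6
L[10]='B': occ=3, LF[10]=C('B')+3=4+3=7
L[11]='A': occ=2, LF[11]=C('A')+2=1+2=3
L[12]='c': occ=2, LF[12]=C('c')+2=11+2=13
L[13]='C': occ=1, LF[13]=C('C')+1=8+1=9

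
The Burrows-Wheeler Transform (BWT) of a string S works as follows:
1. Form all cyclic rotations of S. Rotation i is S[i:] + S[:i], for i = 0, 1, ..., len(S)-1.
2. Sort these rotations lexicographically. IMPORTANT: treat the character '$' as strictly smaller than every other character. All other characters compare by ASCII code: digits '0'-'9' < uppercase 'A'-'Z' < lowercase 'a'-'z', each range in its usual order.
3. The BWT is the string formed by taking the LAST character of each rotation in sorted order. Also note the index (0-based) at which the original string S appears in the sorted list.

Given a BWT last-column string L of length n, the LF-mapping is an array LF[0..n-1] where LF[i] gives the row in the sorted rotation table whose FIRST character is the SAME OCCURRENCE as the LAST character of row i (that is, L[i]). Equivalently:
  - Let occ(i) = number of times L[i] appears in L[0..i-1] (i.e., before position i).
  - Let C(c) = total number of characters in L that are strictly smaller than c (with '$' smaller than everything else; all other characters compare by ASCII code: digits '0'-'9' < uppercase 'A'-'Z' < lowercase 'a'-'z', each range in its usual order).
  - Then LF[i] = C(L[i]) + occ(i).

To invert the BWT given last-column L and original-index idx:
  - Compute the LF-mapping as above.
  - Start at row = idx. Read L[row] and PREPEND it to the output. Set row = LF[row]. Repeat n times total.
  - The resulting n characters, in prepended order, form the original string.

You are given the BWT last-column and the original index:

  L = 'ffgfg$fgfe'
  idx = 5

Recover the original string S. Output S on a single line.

LF mapping: 2 3 7 4 8 0 5 9 6 1
Walk LF starting at row 5, prepending L[row]:
  step 1: row=5, L[5]='$', prepend. Next row=LF[5]=0
  step 2: row=0, L[0]='f', prepend. Next row=LF[0]=2
  step 3: row=2, L[2]='g', prepend. Next row=LF[2]=7
  step 4: row=7, L[7]='g', prepend. Next row=LF[7]=9
  step 5: row=9, L[9]='e', prepend. Next row=LF[9]=1
  step 6: row=1, L[1]='f', prepend. Next row=LF[1]=3
  step 7: row=3, L[3]='f', prepend. Next row=LF[3]=4
  step 8: row=4, L[4]='g', prepend. Next row=LF[4]=8
  step 9: row=8, L[8]='f', prepend. Next row=LF[8]=6
  step 10: row=6, L[6]='f', prepend. Next row=LF[6]=5
Reversed output: ffgffeggf$

Answer: ffgffeggf$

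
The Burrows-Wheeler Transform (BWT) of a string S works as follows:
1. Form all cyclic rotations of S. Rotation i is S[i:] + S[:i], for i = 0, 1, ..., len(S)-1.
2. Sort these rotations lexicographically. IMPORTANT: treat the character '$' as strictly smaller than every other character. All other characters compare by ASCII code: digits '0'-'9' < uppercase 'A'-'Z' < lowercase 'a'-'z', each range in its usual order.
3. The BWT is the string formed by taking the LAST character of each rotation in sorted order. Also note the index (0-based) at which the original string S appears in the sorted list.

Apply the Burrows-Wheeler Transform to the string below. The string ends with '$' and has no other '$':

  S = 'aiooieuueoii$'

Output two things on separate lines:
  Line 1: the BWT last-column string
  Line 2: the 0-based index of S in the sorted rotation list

All 13 rotations (rotation i = S[i:]+S[:i]):
  rot[0] = aiooieuueoii$
  rot[1] = iooieuueoii$a
  rot[2] = ooieuueoii$ai
  rot[3] = oieuueoii$aio
  rot[4] = ieuueoii$aioo
  rot[5] = euueoii$aiooi
  rot[6] = uueoii$aiooie
  rot[7] = ueoii$aiooieu
  rot[8] = eoii$aiooieuu
  rot[9] = oii$aiooieuue
  rot[10] = ii$aiooieuueo
  rot[11] = i$aiooieuueoi
  rot[12] = $aiooieuueoii
Sorted (with $ < everything):
  sorted[0] = $aiooieuueoii  (last char: 'i')
  sorted[1] = aiooieuueoii$  (last char: '$')
  sorted[2] = eoii$aiooieuu  (last char: 'u')
  sorted[3] = euueoii$aiooi  (last char: 'i')
  sorted[4] = i$aiooieuueoi  (last char: 'i')
  sorted[5] = ieuueoii$aioo  (last char: 'o')
  sorted[6] = ii$aiooieuueo  (last char: 'o')
  sorted[7] = iooieuueoii$a  (last char: 'a')
  sorted[8] = oieuueoii$aio  (last char: 'o')
  sorted[9] = oii$aiooieuue  (last char: 'e')
  sorted[10] = ooieuueoii$ai  (last char: 'i')
  sorted[11] = ueoii$aiooieu  (last char: 'u')
  sorted[12] = uueoii$aiooie  (last char: 'e')
Last column: i$uiiooaoeiue
Original string S is at sorted index 1

Answer: i$uiiooaoeiue
1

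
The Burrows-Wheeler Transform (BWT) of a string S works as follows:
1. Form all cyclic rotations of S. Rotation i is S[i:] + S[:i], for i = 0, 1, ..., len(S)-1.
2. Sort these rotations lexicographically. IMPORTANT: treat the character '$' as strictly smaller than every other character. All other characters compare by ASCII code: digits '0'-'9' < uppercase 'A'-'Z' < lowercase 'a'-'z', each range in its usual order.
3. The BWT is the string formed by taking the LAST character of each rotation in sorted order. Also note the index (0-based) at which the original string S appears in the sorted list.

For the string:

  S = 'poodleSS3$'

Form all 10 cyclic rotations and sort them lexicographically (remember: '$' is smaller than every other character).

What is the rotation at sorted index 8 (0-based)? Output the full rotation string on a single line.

Answer: oodleSS3$p

Derivation:
All 10 rotations (rotation i = S[i:]+S[:i]):
  rot[0] = poodleSS3$
  rot[1] = oodleSS3$p
  rot[2] = odleSS3$po
  rot[3] = dleSS3$poo
  rot[4] = leSS3$pood
  rot[5] = eSS3$poodl
  rot[6] = SS3$poodle
  rot[7] = S3$poodleS
  rot[8] = 3$poodleSS
  rot[9] = $poodleSS3
Sorted (with $ < everything):
  sorted[0] = $poodleSS3
  sorted[1] = 3$poodleSS
  sorted[2] = S3$poodleS
  sorted[3] = SS3$poodle
  sorted[4] = dleSS3$poo
  sorted[5] = eSS3$poodl
  sorted[6] = leSS3$pood
  sorted[7] = odleSS3$po
  sorted[8] = oodleSS3$p
  sorted[9] = poodleSS3$
sorted[8] = oodleSS3$p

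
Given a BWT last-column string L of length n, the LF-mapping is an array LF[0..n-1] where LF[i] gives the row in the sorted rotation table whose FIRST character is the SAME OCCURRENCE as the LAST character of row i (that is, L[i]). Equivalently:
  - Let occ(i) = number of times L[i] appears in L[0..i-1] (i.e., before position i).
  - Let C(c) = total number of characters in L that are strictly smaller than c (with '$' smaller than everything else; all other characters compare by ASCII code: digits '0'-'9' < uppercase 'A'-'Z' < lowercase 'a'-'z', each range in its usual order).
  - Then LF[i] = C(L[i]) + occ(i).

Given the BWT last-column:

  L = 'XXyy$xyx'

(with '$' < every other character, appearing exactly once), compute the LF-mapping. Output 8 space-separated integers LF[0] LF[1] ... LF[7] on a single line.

Answer: 1 2 5 6 0 3 7 4

Derivation:
Char counts: '$':1, 'X':2, 'x':2, 'y':3
C (first-col start): C('$')=0, C('X')=1, C('x')=3, C('y')=5
L[0]='X': occ=0, LF[0]=C('X')+0=1+0=1
L[1]='X': occ=1, LF[1]=C('X')+1=1+1=2
L[2]='y': occ=0, LF[2]=C('y')+0=5+0=5
L[3]='y': occ=1, LF[3]=C('y')+1=5+1=6
L[4]='$': occ=0, LF[4]=C('$')+0=0+0=0
L[5]='x': occ=0, LF[5]=C('x')+0=3+0=3
L[6]='y': occ=2, LF[6]=C('y')+2=5+2=7
L[7]='x': occ=1, LF[7]=C('x')+1=3+1=4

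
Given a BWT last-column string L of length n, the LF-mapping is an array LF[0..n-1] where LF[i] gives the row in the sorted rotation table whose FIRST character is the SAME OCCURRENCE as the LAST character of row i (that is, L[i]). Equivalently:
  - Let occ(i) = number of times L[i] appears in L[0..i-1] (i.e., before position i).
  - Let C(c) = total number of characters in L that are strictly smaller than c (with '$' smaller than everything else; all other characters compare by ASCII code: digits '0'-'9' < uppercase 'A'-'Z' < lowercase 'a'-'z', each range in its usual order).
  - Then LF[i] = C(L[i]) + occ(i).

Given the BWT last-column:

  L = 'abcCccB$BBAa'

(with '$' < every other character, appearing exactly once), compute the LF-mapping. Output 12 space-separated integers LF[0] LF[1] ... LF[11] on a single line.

Answer: 6 8 9 5 10 11 2 0 3 4 1 7

Derivation:
Char counts: '$':1, 'A':1, 'B':3, 'C':1, 'a':2, 'b':1, 'c':3
C (first-col start): C('$')=0, C('A')=1, C('B')=2, C('C')=5, C('a')=6, C('b')=8, C('c')=9
L[0]='a': occ=0, LF[0]=C('a')+0=6+0=6
L[1]='b': occ=0, LF[1]=C('b')+0=8+0=8
L[2]='c': occ=0, LF[2]=C('c')+0=9+0=9
L[3]='C': occ=0, LF[3]=C('C')+0=5+0=5
L[4]='c': occ=1, LF[4]=C('c')+1=9+1=10
L[5]='c': occ=2, LF[5]=C('c')+2=9+2=11
L[6]='B': occ=0, LF[6]=C('B')+0=2+0=2
L[7]='$': occ=0, LF[7]=C('$')+0=0+0=0
L[8]='B': occ=1, LF[8]=C('B')+1=2+1=3
L[9]='B': occ=2, LF[9]=C('B')+2=2+2=4
L[10]='A': occ=0, LF[10]=C('A')+0=1+0=1
L[11]='a': occ=1, LF[11]=C('a')+1=6+1=7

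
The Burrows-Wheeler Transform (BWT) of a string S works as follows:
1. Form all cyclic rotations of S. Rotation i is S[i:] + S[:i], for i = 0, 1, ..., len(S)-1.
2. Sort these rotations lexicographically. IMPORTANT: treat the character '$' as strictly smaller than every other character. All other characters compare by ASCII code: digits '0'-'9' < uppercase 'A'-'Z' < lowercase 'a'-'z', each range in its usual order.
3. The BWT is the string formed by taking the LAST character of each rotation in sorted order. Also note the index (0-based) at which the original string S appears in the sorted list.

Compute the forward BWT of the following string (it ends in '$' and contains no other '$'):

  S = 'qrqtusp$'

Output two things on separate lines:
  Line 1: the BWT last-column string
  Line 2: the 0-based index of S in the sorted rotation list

All 8 rotations (rotation i = S[i:]+S[:i]):
  rot[0] = qrqtusp$
  rot[1] = rqtusp$q
  rot[2] = qtusp$qr
  rot[3] = tusp$qrq
  rot[4] = usp$qrqt
  rot[5] = sp$qrqtu
  rot[6] = p$qrqtus
  rot[7] = $qrqtusp
Sorted (with $ < everything):
  sorted[0] = $qrqtusp  (last char: 'p')
  sorted[1] = p$qrqtus  (last char: 's')
  sorted[2] = qrqtusp$  (last char: '$')
  sorted[3] = qtusp$qr  (last char: 'r')
  sorted[4] = rqtusp$q  (last char: 'q')
  sorted[5] = sp$qrqtu  (last char: 'u')
  sorted[6] = tusp$qrq  (last char: 'q')
  sorted[7] = usp$qrqt  (last char: 't')
Last column: ps$rquqt
Original string S is at sorted index 2

Answer: ps$rquqt
2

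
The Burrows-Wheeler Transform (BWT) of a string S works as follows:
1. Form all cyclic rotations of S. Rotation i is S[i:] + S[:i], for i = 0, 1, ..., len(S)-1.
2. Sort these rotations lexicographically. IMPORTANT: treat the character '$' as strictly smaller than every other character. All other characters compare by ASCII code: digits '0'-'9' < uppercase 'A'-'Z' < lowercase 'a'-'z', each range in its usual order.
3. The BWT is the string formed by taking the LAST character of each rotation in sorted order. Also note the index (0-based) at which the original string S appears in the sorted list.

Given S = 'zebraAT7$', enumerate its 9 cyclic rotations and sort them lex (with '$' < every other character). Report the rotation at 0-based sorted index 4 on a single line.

All 9 rotations (rotation i = S[i:]+S[:i]):
  rot[0] = zebraAT7$
  rot[1] = ebraAT7$z
  rot[2] = braAT7$ze
  rot[3] = raAT7$zeb
  rot[4] = aAT7$zebr
  rot[5] = AT7$zebra
  rot[6] = T7$zebraA
  rot[7] = 7$zebraAT
  rot[8] = $zebraAT7
Sorted (with $ < everything):
  sorted[0] = $zebraAT7
  sorted[1] = 7$zebraAT
  sorted[2] = AT7$zebra
  sorted[3] = T7$zebraA
  sorted[4] = aAT7$zebr
  sorted[5] = braAT7$ze
  sorted[6] = ebraAT7$z
  sorted[7] = raAT7$zeb
  sorted[8] = zebraAT7$
sorted[4] = aAT7$zebr

Answer: aAT7$zebr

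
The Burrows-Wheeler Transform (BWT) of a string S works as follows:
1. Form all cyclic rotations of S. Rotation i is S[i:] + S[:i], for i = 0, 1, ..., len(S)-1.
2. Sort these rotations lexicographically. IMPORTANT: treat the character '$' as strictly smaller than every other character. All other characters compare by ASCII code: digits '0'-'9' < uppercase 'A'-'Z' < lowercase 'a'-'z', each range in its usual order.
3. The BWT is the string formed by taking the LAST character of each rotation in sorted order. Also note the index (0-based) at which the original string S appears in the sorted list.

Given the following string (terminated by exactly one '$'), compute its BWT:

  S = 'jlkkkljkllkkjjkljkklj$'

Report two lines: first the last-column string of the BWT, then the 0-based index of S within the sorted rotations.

Answer: jlkljl$klljkkjkjkkkljk
6

Derivation:
All 22 rotations (rotation i = S[i:]+S[:i]):
  rot[0] = jlkkkljkllkkjjkljkklj$
  rot[1] = lkkkljkllkkjjkljkklj$j
  rot[2] = kkkljkllkkjjkljkklj$jl
  rot[3] = kkljkllkkjjkljkklj$jlk
  rot[4] = kljkllkkjjkljkklj$jlkk
  rot[5] = ljkllkkjjkljkklj$jlkkk
  rot[6] = jkllkkjjkljkklj$jlkkkl
  rot[7] = kllkkjjkljkklj$jlkkklj
  rot[8] = llkkjjkljkklj$jlkkkljk
  rot[9] = lkkjjkljkklj$jlkkkljkl
  rot[10] = kkjjkljkklj$jlkkkljkll
  rot[11] = kjjkljkklj$jlkkkljkllk
  rot[12] = jjkljkklj$jlkkkljkllkk
  rot[13] = jkljkklj$jlkkkljkllkkj
  rot[14] = kljkklj$jlkkkljkllkkjj
  rot[15] = ljkklj$jlkkkljkllkkjjk
  rot[16] = jkklj$jlkkkljkllkkjjkl
  rot[17] = kklj$jlkkkljkllkkjjklj
  rot[18] = klj$jlkkkljkllkkjjkljk
  rot[19] = lj$jlkkkljkllkkjjkljkk
  rot[20] = j$jlkkkljkllkkjjkljkkl
  rot[21] = $jlkkkljkllkkjjkljkklj
Sorted (with $ < everything):
  sorted[0] = $jlkkkljkllkkjjkljkklj  (last char: 'j')
  sorted[1] = j$jlkkkljkllkkjjkljkkl  (last char: 'l')
  sorted[2] = jjkljkklj$jlkkkljkllkk  (last char: 'k')
  sorted[3] = jkklj$jlkkkljkllkkjjkl  (last char: 'l')
  sorted[4] = jkljkklj$jlkkkljkllkkj  (last char: 'j')
  sorted[5] = jkllkkjjkljkklj$jlkkkl  (last char: 'l')
  sorted[6] = jlkkkljkllkkjjkljkklj$  (last char: '$')
  sorted[7] = kjjkljkklj$jlkkkljkllk  (last char: 'k')
  sorted[8] = kkjjkljkklj$jlkkkljkll  (last char: 'l')
  sorted[9] = kkkljkllkkjjkljkklj$jl  (last char: 'l')
  sorted[10] = kklj$jlkkkljkllkkjjklj  (last char: 'j')
  sorted[11] = kkljkllkkjjkljkklj$jlk  (last char: 'k')
  sorted[12] = klj$jlkkkljkllkkjjkljk  (last char: 'k')
  sorted[13] = kljkklj$jlkkkljkllkkjj  (last char: 'j')
  sorted[14] = kljkllkkjjkljkklj$jlkk  (last char: 'k')
  sorted[15] = kllkkjjkljkklj$jlkkklj  (last char: 'j')
  sorted[16] = lj$jlkkkljkllkkjjkljkk  (last char: 'k')
  sorted[17] = ljkklj$jlkkkljkllkkjjk  (last char: 'k')
  sorted[18] = ljkllkkjjkljkklj$jlkkk  (last char: 'k')
  sorted[19] = lkkjjkljkklj$jlkkkljkl  (last char: 'l')
  sorted[20] = lkkkljkllkkjjkljkklj$j  (last char: 'j')
  sorted[21] = llkkjjkljkklj$jlkkkljk  (last char: 'k')
Last column: jlkljl$klljkkjkjkkkljk
Original string S is at sorted index 6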